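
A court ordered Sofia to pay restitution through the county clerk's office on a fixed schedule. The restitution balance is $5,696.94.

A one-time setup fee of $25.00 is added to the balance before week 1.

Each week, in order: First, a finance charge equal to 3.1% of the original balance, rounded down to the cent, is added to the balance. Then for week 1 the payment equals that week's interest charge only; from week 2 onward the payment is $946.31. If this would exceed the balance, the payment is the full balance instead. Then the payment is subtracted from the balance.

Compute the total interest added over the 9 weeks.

$1,589.40

# | Opening | Interest | Payment | End bal
1 | $5,721.94 | $176.60 | $176.60 | $5,721.94
2 | $5,721.94 | $176.60 | $946.31 | $4,952.23
3 | $4,952.23 | $176.60 | $946.31 | $4,182.52
4 | $4,182.52 | $176.60 | $946.31 | $3,412.81
5 | $3,412.81 | $176.60 | $946.31 | $2,643.10
6 | $2,643.10 | $176.60 | $946.31 | $1,873.39
7 | $1,873.39 | $176.60 | $946.31 | $1,103.68
8 | $1,103.68 | $176.60 | $946.31 | $333.97
9 | $333.97 | $176.60 | $510.57 | $0.00
Total interest: $176.60 + $176.60 + $176.60 + $176.60 + $176.60 + $176.60 + $176.60 + $176.60 + $176.60 = $1,589.40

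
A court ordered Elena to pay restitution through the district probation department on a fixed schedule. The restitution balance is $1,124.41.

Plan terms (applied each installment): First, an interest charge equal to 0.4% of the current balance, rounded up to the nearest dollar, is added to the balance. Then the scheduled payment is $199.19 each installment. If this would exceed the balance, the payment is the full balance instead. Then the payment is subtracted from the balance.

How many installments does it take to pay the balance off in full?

Installment 1: $1,124.41 +$5.00 interest = $1,129.41; pay $199.19 → $930.22
Installment 2: $930.22 +$4.00 interest = $934.22; pay $199.19 → $735.03
Installment 3: $735.03 +$3.00 interest = $738.03; pay $199.19 → $538.84
Installment 4: $538.84 +$3.00 interest = $541.84; pay $199.19 → $342.65
Installment 5: $342.65 +$2.00 interest = $344.65; pay $199.19 → $145.46
Installment 6: $145.46 +$1.00 interest = $146.46; pay $146.46 → $0.00
Balance reaches $0.00 in installment 6.

6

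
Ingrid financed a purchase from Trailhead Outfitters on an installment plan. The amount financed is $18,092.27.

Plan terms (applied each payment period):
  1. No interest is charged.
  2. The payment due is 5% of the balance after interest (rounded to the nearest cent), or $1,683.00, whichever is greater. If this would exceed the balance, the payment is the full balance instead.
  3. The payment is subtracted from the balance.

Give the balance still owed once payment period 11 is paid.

$0.00

# | Opening | Payment | End bal
1 | $18,092.27 | $1,683.00 | $16,409.27
2 | $16,409.27 | $1,683.00 | $14,726.27
3 | $14,726.27 | $1,683.00 | $13,043.27
4 | $13,043.27 | $1,683.00 | $11,360.27
5 | $11,360.27 | $1,683.00 | $9,677.27
6 | $9,677.27 | $1,683.00 | $7,994.27
7 | $7,994.27 | $1,683.00 | $6,311.27
8 | $6,311.27 | $1,683.00 | $4,628.27
9 | $4,628.27 | $1,683.00 | $2,945.27
10 | $2,945.27 | $1,683.00 | $1,262.27
11 | $1,262.27 | $1,262.27 | $0.00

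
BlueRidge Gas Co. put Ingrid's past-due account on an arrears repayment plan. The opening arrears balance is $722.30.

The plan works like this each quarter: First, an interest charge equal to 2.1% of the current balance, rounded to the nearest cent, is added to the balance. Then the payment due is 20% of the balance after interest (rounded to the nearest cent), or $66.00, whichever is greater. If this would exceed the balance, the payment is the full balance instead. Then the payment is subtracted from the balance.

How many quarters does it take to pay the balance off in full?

10

Quarter 1: opening $722.30; interest $15.17 → $737.47; payment $147.49; balance $589.98
Quarter 2: opening $589.98; interest $12.39 → $602.37; payment $120.47; balance $481.90
Quarter 3: opening $481.90; interest $10.12 → $492.02; payment $98.40; balance $393.62
Quarter 4: opening $393.62; interest $8.27 → $401.89; payment $80.38; balance $321.51
Quarter 5: opening $321.51; interest $6.75 → $328.26; payment $66.00; balance $262.26
Quarter 6: opening $262.26; interest $5.51 → $267.77; payment $66.00; balance $201.77
Quarter 7: opening $201.77; interest $4.24 → $206.01; payment $66.00; balance $140.01
Quarter 8: opening $140.01; interest $2.94 → $142.95; payment $66.00; balance $76.95
Quarter 9: opening $76.95; interest $1.62 → $78.57; payment $66.00; balance $12.57
Quarter 10: opening $12.57; interest $0.26 → $12.83; payment $12.83; balance $0.00
Balance reaches $0.00 in quarter 10.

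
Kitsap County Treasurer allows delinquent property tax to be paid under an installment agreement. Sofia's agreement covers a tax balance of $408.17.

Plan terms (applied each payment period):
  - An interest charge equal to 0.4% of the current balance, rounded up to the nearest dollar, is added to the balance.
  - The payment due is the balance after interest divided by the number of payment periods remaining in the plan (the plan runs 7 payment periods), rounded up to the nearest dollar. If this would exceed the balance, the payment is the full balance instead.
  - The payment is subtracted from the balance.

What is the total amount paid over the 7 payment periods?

Payment period 1: $408.17 +$2.00 interest = $410.17; pay $59.00 → $351.17
Payment period 2: $351.17 +$2.00 interest = $353.17; pay $59.00 → $294.17
Payment period 3: $294.17 +$2.00 interest = $296.17; pay $60.00 → $236.17
Payment period 4: $236.17 +$1.00 interest = $237.17; pay $60.00 → $177.17
Payment period 5: $177.17 +$1.00 interest = $178.17; pay $60.00 → $118.17
Payment period 6: $118.17 +$1.00 interest = $119.17; pay $60.00 → $59.17
Payment period 7: $59.17 +$1.00 interest = $60.17; pay $60.17 → $0.00
Total paid: $418.17

$418.17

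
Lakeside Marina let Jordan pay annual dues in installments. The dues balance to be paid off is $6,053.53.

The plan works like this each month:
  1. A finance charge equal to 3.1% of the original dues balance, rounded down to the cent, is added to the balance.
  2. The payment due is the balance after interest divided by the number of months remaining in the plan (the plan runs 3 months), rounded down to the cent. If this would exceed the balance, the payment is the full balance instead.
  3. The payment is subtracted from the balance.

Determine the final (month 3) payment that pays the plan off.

Month 1: opening $6,053.53; interest $187.65 → $6,241.18; payment $2,080.39; balance $4,160.79
Month 2: opening $4,160.79; interest $187.65 → $4,348.44; payment $2,174.22; balance $2,174.22
Month 3: opening $2,174.22; interest $187.65 → $2,361.87; payment $2,361.87; balance $0.00

$2,361.87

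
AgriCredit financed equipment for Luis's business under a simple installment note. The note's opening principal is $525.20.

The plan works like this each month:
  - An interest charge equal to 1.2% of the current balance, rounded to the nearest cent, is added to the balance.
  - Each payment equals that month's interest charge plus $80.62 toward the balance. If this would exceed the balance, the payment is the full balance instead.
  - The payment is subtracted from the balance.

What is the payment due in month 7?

$41.98

# | Opening | Interest | Payment | End bal
1 | $525.20 | $6.30 | $86.92 | $444.58
2 | $444.58 | $5.33 | $85.95 | $363.96
3 | $363.96 | $4.37 | $84.99 | $283.34
4 | $283.34 | $3.40 | $84.02 | $202.72
5 | $202.72 | $2.43 | $83.05 | $122.10
6 | $122.10 | $1.47 | $82.09 | $41.48
7 | $41.48 | $0.50 | $41.98 | $0.00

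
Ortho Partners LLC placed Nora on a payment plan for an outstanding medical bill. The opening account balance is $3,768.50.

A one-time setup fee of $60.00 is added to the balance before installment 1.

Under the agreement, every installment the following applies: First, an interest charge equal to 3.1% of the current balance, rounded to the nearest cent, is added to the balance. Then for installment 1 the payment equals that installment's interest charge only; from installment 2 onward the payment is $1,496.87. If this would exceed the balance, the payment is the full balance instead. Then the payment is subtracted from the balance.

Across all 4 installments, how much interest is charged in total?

$345.23

# | Opening | Interest | Payment | End bal
1 | $3,828.50 | $118.68 | $118.68 | $3,828.50
2 | $3,828.50 | $118.68 | $1,496.87 | $2,450.31
3 | $2,450.31 | $75.96 | $1,496.87 | $1,029.40
4 | $1,029.40 | $31.91 | $1,061.31 | $0.00
Total interest: $118.68 + $118.68 + $75.96 + $31.91 = $345.23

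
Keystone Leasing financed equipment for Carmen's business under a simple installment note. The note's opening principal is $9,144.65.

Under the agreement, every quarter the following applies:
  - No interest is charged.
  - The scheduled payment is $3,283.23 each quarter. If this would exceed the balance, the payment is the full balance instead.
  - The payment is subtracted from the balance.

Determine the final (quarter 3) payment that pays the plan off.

$2,578.19

Quarter 1: opening $9,144.65; payment $3,283.23; balance $5,861.42
Quarter 2: opening $5,861.42; payment $3,283.23; balance $2,578.19
Quarter 3: opening $2,578.19; payment $2,578.19; balance $0.00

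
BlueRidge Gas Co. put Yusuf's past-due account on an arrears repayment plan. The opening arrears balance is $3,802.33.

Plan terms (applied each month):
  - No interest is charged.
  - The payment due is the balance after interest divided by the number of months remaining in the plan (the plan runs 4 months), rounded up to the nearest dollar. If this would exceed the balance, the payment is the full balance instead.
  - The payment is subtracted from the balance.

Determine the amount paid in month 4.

Month 1: opening $3,802.33; payment $951.00; balance $2,851.33
Month 2: opening $2,851.33; payment $951.00; balance $1,900.33
Month 3: opening $1,900.33; payment $951.00; balance $949.33
Month 4: opening $949.33; payment $949.33; balance $0.00

$949.33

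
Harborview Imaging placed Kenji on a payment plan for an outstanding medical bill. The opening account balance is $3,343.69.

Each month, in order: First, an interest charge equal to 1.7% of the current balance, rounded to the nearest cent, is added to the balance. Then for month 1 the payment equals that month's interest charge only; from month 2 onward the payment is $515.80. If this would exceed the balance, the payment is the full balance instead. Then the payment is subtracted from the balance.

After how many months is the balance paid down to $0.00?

Month 1: opening $3,343.69; interest $56.84 → $3,400.53; payment $56.84; balance $3,343.69
Month 2: opening $3,343.69; interest $56.84 → $3,400.53; payment $515.80; balance $2,884.73
Month 3: opening $2,884.73; interest $49.04 → $2,933.77; payment $515.80; balance $2,417.97
Month 4: opening $2,417.97; interest $41.11 → $2,459.08; payment $515.80; balance $1,943.28
Month 5: opening $1,943.28; interest $33.04 → $1,976.32; payment $515.80; balance $1,460.52
Month 6: opening $1,460.52; interest $24.83 → $1,485.35; payment $515.80; balance $969.55
Month 7: opening $969.55; interest $16.48 → $986.03; payment $515.80; balance $470.23
Month 8: opening $470.23; interest $7.99 → $478.22; payment $478.22; balance $0.00
Balance reaches $0.00 in month 8.

8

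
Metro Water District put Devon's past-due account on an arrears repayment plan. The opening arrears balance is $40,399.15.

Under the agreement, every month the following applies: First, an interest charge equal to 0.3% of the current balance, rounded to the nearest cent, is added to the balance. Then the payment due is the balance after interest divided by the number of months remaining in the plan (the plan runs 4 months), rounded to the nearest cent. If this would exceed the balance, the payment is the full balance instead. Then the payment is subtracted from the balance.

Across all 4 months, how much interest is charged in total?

# | Opening | Interest | Payment | End bal
1 | $40,399.15 | $121.20 | $10,130.09 | $30,390.26
2 | $30,390.26 | $91.17 | $10,160.48 | $20,320.95
3 | $20,320.95 | $60.96 | $10,190.96 | $10,190.95
4 | $10,190.95 | $30.57 | $10,221.52 | $0.00
Total interest: $121.20 + $91.17 + $60.96 + $30.57 = $303.90

$303.90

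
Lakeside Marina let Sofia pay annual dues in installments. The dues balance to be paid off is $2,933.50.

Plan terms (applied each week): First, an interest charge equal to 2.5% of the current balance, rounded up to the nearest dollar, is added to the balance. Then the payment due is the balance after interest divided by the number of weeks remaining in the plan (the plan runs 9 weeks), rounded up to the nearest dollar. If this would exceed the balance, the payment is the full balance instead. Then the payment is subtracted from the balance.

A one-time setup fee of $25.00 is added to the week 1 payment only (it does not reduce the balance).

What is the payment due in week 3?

Week 1: opening $2,933.50; interest $74.00 → $3,007.50; payment $335.00 (+ $25.00 fee); balance $2,672.50
Week 2: opening $2,672.50; interest $67.00 → $2,739.50; payment $343.00; balance $2,396.50
Week 3: opening $2,396.50; interest $60.00 → $2,456.50; payment $351.00; balance $2,105.50

$351.00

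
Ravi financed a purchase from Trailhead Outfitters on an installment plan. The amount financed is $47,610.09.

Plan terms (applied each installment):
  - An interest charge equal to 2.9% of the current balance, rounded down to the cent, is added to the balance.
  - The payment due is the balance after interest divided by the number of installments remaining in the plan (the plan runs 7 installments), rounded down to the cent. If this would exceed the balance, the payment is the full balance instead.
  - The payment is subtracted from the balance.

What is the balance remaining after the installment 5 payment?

$15,693.06

Installment 1: $47,610.09 +$1,380.69 interest = $48,990.78; pay $6,998.68 → $41,992.10
Installment 2: $41,992.10 +$1,217.77 interest = $43,209.87; pay $7,201.64 → $36,008.23
Installment 3: $36,008.23 +$1,044.23 interest = $37,052.46; pay $7,410.49 → $29,641.97
Installment 4: $29,641.97 +$859.61 interest = $30,501.58; pay $7,625.39 → $22,876.19
Installment 5: $22,876.19 +$663.40 interest = $23,539.59; pay $7,846.53 → $15,693.06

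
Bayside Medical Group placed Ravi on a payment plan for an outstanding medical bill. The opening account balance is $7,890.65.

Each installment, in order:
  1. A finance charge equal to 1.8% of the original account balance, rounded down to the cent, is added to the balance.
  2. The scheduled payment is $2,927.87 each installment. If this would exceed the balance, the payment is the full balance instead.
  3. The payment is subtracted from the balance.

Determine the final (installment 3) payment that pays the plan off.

$2,461.00

Installment 1: opening $7,890.65; interest $142.03 → $8,032.68; payment $2,927.87; balance $5,104.81
Installment 2: opening $5,104.81; interest $142.03 → $5,246.84; payment $2,927.87; balance $2,318.97
Installment 3: opening $2,318.97; interest $142.03 → $2,461.00; payment $2,461.00; balance $0.00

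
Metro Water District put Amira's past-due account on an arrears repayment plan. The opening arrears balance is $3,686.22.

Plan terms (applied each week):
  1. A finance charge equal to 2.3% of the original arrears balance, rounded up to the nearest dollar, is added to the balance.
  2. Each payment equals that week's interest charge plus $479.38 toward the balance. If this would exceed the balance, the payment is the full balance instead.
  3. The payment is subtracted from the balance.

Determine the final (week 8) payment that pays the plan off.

Week 1: opening $3,686.22; interest $85.00 → $3,771.22; payment $564.38; balance $3,206.84
Week 2: opening $3,206.84; interest $85.00 → $3,291.84; payment $564.38; balance $2,727.46
Week 3: opening $2,727.46; interest $85.00 → $2,812.46; payment $564.38; balance $2,248.08
Week 4: opening $2,248.08; interest $85.00 → $2,333.08; payment $564.38; balance $1,768.70
Week 5: opening $1,768.70; interest $85.00 → $1,853.70; payment $564.38; balance $1,289.32
Week 6: opening $1,289.32; interest $85.00 → $1,374.32; payment $564.38; balance $809.94
Week 7: opening $809.94; interest $85.00 → $894.94; payment $564.38; balance $330.56
Week 8: opening $330.56; interest $85.00 → $415.56; payment $415.56; balance $0.00

$415.56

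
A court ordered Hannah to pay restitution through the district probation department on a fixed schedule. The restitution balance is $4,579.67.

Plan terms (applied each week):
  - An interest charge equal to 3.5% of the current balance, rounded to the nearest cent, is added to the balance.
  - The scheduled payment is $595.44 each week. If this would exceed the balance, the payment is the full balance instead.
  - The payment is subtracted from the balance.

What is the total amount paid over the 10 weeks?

$5,429.14

Week 1: $4,579.67 +$160.29 interest = $4,739.96; pay $595.44 → $4,144.52
Week 2: $4,144.52 +$145.06 interest = $4,289.58; pay $595.44 → $3,694.14
Week 3: $3,694.14 +$129.29 interest = $3,823.43; pay $595.44 → $3,227.99
Week 4: $3,227.99 +$112.98 interest = $3,340.97; pay $595.44 → $2,745.53
Week 5: $2,745.53 +$96.09 interest = $2,841.62; pay $595.44 → $2,246.18
Week 6: $2,246.18 +$78.62 interest = $2,324.80; pay $595.44 → $1,729.36
Week 7: $1,729.36 +$60.53 interest = $1,789.89; pay $595.44 → $1,194.45
Week 8: $1,194.45 +$41.81 interest = $1,236.26; pay $595.44 → $640.82
Week 9: $640.82 +$22.43 interest = $663.25; pay $595.44 → $67.81
Week 10: $67.81 +$2.37 interest = $70.18; pay $70.18 → $0.00
Total paid: $5,429.14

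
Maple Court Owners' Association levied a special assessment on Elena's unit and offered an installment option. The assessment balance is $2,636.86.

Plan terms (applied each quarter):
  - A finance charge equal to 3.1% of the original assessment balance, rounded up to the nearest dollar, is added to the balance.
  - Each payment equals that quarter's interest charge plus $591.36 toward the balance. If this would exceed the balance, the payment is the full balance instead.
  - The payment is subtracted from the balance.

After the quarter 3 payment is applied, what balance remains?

$862.78

Quarter 1: $2,636.86 +$82.00 interest = $2,718.86; pay $673.36 → $2,045.50
Quarter 2: $2,045.50 +$82.00 interest = $2,127.50; pay $673.36 → $1,454.14
Quarter 3: $1,454.14 +$82.00 interest = $1,536.14; pay $673.36 → $862.78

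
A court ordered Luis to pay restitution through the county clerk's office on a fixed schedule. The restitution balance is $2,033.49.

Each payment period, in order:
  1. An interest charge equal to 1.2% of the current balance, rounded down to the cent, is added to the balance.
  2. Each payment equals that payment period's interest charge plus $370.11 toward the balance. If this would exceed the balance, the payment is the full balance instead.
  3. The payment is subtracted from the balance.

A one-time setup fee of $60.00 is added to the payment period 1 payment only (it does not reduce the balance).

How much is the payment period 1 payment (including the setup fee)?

# | Opening | Interest | Payment | Fee | End bal
1 | $2,033.49 | $24.40 | $394.51 | $60.00 | $1,663.38

$454.51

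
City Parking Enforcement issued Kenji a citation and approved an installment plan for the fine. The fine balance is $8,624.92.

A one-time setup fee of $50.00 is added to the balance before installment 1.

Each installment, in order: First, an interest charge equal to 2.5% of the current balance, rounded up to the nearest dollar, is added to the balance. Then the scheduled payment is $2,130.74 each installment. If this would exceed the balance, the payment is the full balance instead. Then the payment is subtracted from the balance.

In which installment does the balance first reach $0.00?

Installment 1: $8,674.92 +$217.00 interest = $8,891.92; pay $2,130.74 → $6,761.18
Installment 2: $6,761.18 +$170.00 interest = $6,931.18; pay $2,130.74 → $4,800.44
Installment 3: $4,800.44 +$121.00 interest = $4,921.44; pay $2,130.74 → $2,790.70
Installment 4: $2,790.70 +$70.00 interest = $2,860.70; pay $2,130.74 → $729.96
Installment 5: $729.96 +$19.00 interest = $748.96; pay $748.96 → $0.00
Balance reaches $0.00 in installment 5.

5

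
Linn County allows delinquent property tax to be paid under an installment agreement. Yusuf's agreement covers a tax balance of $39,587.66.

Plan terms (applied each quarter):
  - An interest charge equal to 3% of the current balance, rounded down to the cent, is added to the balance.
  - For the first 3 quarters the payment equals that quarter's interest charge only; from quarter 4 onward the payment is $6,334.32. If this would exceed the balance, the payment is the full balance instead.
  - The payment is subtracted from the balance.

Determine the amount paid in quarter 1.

# | Opening | Interest | Payment | End bal
1 | $39,587.66 | $1,187.62 | $1,187.62 | $39,587.66

$1,187.62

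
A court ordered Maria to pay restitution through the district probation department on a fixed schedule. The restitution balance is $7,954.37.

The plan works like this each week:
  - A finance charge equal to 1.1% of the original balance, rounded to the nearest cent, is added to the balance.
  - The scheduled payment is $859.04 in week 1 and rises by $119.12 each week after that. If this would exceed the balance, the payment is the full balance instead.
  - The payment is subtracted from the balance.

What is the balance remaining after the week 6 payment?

# | Opening | Interest | Payment | End bal
1 | $7,954.37 | $87.50 | $859.04 | $7,182.83
2 | $7,182.83 | $87.50 | $978.16 | $6,292.17
3 | $6,292.17 | $87.50 | $1,097.28 | $5,282.39
4 | $5,282.39 | $87.50 | $1,216.40 | $4,153.49
5 | $4,153.49 | $87.50 | $1,335.52 | $2,905.47
6 | $2,905.47 | $87.50 | $1,454.64 | $1,538.33

$1,538.33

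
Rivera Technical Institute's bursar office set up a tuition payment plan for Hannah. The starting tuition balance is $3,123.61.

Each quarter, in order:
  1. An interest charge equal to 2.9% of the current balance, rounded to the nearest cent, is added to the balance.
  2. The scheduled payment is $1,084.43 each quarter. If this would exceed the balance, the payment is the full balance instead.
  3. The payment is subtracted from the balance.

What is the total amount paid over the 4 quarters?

$3,309.65

Quarter 1: $3,123.61 +$90.58 interest = $3,214.19; pay $1,084.43 → $2,129.76
Quarter 2: $2,129.76 +$61.76 interest = $2,191.52; pay $1,084.43 → $1,107.09
Quarter 3: $1,107.09 +$32.11 interest = $1,139.20; pay $1,084.43 → $54.77
Quarter 4: $54.77 +$1.59 interest = $56.36; pay $56.36 → $0.00
Total paid: $3,309.65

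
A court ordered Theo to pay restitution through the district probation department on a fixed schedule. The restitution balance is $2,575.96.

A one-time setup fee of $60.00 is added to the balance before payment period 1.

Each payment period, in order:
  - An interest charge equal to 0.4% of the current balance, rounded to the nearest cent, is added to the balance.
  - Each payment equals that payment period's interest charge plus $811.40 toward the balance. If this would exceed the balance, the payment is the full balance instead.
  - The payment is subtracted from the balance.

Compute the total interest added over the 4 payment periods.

$22.70

Payment period 1: opening $2,635.96; interest $10.54 → $2,646.50; payment $821.94; balance $1,824.56
Payment period 2: opening $1,824.56; interest $7.30 → $1,831.86; payment $818.70; balance $1,013.16
Payment period 3: opening $1,013.16; interest $4.05 → $1,017.21; payment $815.45; balance $201.76
Payment period 4: opening $201.76; interest $0.81 → $202.57; payment $202.57; balance $0.00
Total interest: $10.54 + $7.30 + $4.05 + $0.81 = $22.70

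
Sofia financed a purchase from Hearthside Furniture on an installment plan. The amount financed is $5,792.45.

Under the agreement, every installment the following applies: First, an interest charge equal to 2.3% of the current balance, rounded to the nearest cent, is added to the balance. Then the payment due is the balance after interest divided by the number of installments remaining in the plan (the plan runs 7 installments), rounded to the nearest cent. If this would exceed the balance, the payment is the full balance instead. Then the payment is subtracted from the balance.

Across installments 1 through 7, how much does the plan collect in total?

Installment 1: opening $5,792.45; interest $133.23 → $5,925.68; payment $846.53; balance $5,079.15
Installment 2: opening $5,079.15; interest $116.82 → $5,195.97; payment $866.00; balance $4,329.97
Installment 3: opening $4,329.97; interest $99.59 → $4,429.56; payment $885.91; balance $3,543.65
Installment 4: opening $3,543.65; interest $81.50 → $3,625.15; payment $906.29; balance $2,718.86
Installment 5: opening $2,718.86; interest $62.53 → $2,781.39; payment $927.13; balance $1,854.26
Installment 6: opening $1,854.26; interest $42.65 → $1,896.91; payment $948.46; balance $948.45
Installment 7: opening $948.45; interest $21.81 → $970.26; payment $970.26; balance $0.00
Total paid: $6,350.58

$6,350.58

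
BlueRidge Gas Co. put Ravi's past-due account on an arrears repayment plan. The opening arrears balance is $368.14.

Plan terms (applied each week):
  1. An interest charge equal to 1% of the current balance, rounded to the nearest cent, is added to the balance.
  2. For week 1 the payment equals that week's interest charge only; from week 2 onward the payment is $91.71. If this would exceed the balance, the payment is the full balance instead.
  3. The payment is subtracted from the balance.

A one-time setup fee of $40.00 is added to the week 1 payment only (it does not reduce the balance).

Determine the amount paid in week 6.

# | Opening | Interest | Payment | Fee | End bal
1 | $368.14 | $3.68 | $3.68 | $40.00 | $368.14
2 | $368.14 | $3.68 | $91.71 | — | $280.11
3 | $280.11 | $2.80 | $91.71 | — | $191.20
4 | $191.20 | $1.91 | $91.71 | — | $101.40
5 | $101.40 | $1.01 | $91.71 | — | $10.70
6 | $10.70 | $0.11 | $10.81 | — | $0.00

$10.81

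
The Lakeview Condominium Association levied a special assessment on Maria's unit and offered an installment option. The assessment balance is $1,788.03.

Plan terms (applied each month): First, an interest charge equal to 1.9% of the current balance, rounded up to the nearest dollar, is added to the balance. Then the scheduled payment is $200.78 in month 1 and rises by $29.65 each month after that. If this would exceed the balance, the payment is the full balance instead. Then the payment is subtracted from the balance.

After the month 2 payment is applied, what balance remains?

Month 1: $1,788.03 +$34.00 interest = $1,822.03; pay $200.78 → $1,621.25
Month 2: $1,621.25 +$31.00 interest = $1,652.25; pay $230.43 → $1,421.82

$1,421.82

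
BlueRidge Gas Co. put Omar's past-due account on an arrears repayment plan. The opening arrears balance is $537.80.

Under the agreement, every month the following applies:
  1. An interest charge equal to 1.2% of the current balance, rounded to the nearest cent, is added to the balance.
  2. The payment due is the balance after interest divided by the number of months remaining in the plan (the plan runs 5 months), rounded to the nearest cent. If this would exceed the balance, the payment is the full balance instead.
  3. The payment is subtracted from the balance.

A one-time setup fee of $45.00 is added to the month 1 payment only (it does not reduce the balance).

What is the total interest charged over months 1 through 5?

$19.67

Month 1: opening $537.80; interest $6.45 → $544.25; payment $108.85 (+ $45.00 fee); balance $435.40
Month 2: opening $435.40; interest $5.22 → $440.62; payment $110.16; balance $330.46
Month 3: opening $330.46; interest $3.97 → $334.43; payment $111.48; balance $222.95
Month 4: opening $222.95; interest $2.68 → $225.63; payment $112.82; balance $112.81
Month 5: opening $112.81; interest $1.35 → $114.16; payment $114.16; balance $0.00
Total interest: $6.45 + $5.22 + $3.97 + $2.68 + $1.35 = $19.67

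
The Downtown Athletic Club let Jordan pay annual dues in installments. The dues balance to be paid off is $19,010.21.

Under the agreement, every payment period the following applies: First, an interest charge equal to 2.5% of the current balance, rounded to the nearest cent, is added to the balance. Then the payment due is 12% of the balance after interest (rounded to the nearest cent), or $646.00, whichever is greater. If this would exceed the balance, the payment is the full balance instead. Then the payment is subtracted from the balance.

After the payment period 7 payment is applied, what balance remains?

$9,234.92

Payment period 1: $19,010.21 +$475.26 interest = $19,485.47; pay $2,338.26 → $17,147.21
Payment period 2: $17,147.21 +$428.68 interest = $17,575.89; pay $2,109.11 → $15,466.78
Payment period 3: $15,466.78 +$386.67 interest = $15,853.45; pay $1,902.41 → $13,951.04
Payment period 4: $13,951.04 +$348.78 interest = $14,299.82; pay $1,715.98 → $12,583.84
Payment period 5: $12,583.84 +$314.60 interest = $12,898.44; pay $1,547.81 → $11,350.63
Payment period 6: $11,350.63 +$283.77 interest = $11,634.40; pay $1,396.13 → $10,238.27
Payment period 7: $10,238.27 +$255.96 interest = $10,494.23; pay $1,259.31 → $9,234.92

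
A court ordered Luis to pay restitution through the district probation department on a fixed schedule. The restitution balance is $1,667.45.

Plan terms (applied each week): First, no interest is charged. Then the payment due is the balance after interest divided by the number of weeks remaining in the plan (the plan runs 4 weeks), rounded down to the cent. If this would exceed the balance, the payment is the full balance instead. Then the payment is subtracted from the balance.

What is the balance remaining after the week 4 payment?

$0.00

Week 1: opening $1,667.45; payment $416.86; balance $1,250.59
Week 2: opening $1,250.59; payment $416.86; balance $833.73
Week 3: opening $833.73; payment $416.86; balance $416.87
Week 4: opening $416.87; payment $416.87; balance $0.00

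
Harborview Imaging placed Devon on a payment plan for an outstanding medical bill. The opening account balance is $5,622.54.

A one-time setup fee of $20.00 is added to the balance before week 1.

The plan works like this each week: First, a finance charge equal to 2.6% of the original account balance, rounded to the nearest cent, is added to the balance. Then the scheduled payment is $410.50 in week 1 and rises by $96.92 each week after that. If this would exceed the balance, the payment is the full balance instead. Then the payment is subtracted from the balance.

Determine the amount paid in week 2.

Week 1: opening $5,642.54; interest $146.19 → $5,788.73; payment $410.50; balance $5,378.23
Week 2: opening $5,378.23; interest $146.19 → $5,524.42; payment $507.42; balance $5,017.00

$507.42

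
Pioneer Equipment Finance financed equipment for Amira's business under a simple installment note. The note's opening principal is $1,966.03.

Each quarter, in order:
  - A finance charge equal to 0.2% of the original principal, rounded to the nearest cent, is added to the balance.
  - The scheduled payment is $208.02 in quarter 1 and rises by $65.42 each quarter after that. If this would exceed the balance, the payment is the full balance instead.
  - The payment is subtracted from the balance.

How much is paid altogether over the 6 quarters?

$1,989.61

Quarter 1: $1,966.03 +$3.93 interest = $1,969.96; pay $208.02 → $1,761.94
Quarter 2: $1,761.94 +$3.93 interest = $1,765.87; pay $273.44 → $1,492.43
Quarter 3: $1,492.43 +$3.93 interest = $1,496.36; pay $338.86 → $1,157.50
Quarter 4: $1,157.50 +$3.93 interest = $1,161.43; pay $404.28 → $757.15
Quarter 5: $757.15 +$3.93 interest = $761.08; pay $469.70 → $291.38
Quarter 6: $291.38 +$3.93 interest = $295.31; pay $295.31 → $0.00
Total paid: $1,989.61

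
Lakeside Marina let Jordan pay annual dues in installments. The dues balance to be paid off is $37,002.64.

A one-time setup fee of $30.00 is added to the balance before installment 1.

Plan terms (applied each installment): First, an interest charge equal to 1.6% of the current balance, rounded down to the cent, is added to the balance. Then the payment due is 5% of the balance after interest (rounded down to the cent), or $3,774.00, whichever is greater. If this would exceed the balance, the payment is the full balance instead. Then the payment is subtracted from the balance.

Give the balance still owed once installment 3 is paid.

$27,334.67

Installment 1: $37,032.64 +$592.52 interest = $37,625.16; pay $3,774.00 → $33,851.16
Installment 2: $33,851.16 +$541.61 interest = $34,392.77; pay $3,774.00 → $30,618.77
Installment 3: $30,618.77 +$489.90 interest = $31,108.67; pay $3,774.00 → $27,334.67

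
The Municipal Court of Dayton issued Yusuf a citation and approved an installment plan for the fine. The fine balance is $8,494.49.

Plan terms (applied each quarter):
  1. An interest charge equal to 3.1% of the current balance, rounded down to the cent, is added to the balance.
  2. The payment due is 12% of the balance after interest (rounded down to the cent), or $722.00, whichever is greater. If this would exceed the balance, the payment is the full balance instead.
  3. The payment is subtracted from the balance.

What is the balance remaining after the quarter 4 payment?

$5,755.77

Quarter 1: opening $8,494.49; interest $263.32 → $8,757.81; payment $1,050.93; balance $7,706.88
Quarter 2: opening $7,706.88; interest $238.91 → $7,945.79; payment $953.49; balance $6,992.30
Quarter 3: opening $6,992.30; interest $216.76 → $7,209.06; payment $865.08; balance $6,343.98
Quarter 4: opening $6,343.98; interest $196.66 → $6,540.64; payment $784.87; balance $5,755.77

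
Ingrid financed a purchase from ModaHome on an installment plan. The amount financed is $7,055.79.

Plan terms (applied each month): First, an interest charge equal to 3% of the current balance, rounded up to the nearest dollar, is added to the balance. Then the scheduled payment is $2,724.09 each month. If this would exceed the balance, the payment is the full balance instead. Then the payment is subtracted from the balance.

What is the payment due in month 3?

$2,015.61

Month 1: opening $7,055.79; interest $212.00 → $7,267.79; payment $2,724.09; balance $4,543.70
Month 2: opening $4,543.70; interest $137.00 → $4,680.70; payment $2,724.09; balance $1,956.61
Month 3: opening $1,956.61; interest $59.00 → $2,015.61; payment $2,015.61; balance $0.00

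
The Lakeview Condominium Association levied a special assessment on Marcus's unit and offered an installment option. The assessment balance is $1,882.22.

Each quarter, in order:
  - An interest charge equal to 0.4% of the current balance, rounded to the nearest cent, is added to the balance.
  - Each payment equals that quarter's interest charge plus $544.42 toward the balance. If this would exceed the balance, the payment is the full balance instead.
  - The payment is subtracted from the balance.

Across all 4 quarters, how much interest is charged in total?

$17.05

Quarter 1: opening $1,882.22; interest $7.53 → $1,889.75; payment $551.95; balance $1,337.80
Quarter 2: opening $1,337.80; interest $5.35 → $1,343.15; payment $549.77; balance $793.38
Quarter 3: opening $793.38; interest $3.17 → $796.55; payment $547.59; balance $248.96
Quarter 4: opening $248.96; interest $1.00 → $249.96; payment $249.96; balance $0.00
Total interest: $7.53 + $5.35 + $3.17 + $1.00 = $17.05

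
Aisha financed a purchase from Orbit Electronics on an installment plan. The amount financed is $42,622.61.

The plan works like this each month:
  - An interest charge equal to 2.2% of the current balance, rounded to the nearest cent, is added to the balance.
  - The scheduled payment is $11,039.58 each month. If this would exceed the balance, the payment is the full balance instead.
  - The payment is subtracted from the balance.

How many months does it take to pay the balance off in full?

5

Month 1: $42,622.61 +$937.70 interest = $43,560.31; pay $11,039.58 → $32,520.73
Month 2: $32,520.73 +$715.46 interest = $33,236.19; pay $11,039.58 → $22,196.61
Month 3: $22,196.61 +$488.33 interest = $22,684.94; pay $11,039.58 → $11,645.36
Month 4: $11,645.36 +$256.20 interest = $11,901.56; pay $11,039.58 → $861.98
Month 5: $861.98 +$18.96 interest = $880.94; pay $880.94 → $0.00
Balance reaches $0.00 in month 5.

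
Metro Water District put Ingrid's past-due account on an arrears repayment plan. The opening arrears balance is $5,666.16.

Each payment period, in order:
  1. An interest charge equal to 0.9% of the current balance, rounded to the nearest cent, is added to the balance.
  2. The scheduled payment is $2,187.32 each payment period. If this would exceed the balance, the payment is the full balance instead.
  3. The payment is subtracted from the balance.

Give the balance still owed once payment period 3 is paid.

Payment period 1: opening $5,666.16; interest $51.00 → $5,717.16; payment $2,187.32; balance $3,529.84
Payment period 2: opening $3,529.84; interest $31.77 → $3,561.61; payment $2,187.32; balance $1,374.29
Payment period 3: opening $1,374.29; interest $12.37 → $1,386.66; payment $1,386.66; balance $0.00

$0.00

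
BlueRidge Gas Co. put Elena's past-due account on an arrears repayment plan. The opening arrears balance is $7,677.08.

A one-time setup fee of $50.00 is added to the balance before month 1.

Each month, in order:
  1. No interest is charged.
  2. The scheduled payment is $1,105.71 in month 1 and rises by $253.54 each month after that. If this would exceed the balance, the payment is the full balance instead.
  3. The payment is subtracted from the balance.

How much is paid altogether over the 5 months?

$7,727.08

# | Opening | Payment | End bal
1 | $7,727.08 | $1,105.71 | $6,621.37
2 | $6,621.37 | $1,359.25 | $5,262.12
3 | $5,262.12 | $1,612.79 | $3,649.33
4 | $3,649.33 | $1,866.33 | $1,783.00
5 | $1,783.00 | $1,783.00 | $0.00
Total paid: $7,727.08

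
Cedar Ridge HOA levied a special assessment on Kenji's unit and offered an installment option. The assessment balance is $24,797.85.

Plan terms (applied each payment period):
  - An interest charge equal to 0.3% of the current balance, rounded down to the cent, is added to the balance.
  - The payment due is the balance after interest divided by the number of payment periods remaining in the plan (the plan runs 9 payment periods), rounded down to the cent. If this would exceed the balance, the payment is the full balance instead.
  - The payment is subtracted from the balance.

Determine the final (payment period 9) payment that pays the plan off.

$2,830.60

Payment period 1: opening $24,797.85; interest $74.39 → $24,872.24; payment $2,763.58; balance $22,108.66
Payment period 2: opening $22,108.66; interest $66.32 → $22,174.98; payment $2,771.87; balance $19,403.11
Payment period 3: opening $19,403.11; interest $58.20 → $19,461.31; payment $2,780.18; balance $16,681.13
Payment period 4: opening $16,681.13; interest $50.04 → $16,731.17; payment $2,788.52; balance $13,942.65
Payment period 5: opening $13,942.65; interest $41.82 → $13,984.47; payment $2,796.89; balance $11,187.58
Payment period 6: opening $11,187.58; interest $33.56 → $11,221.14; payment $2,805.28; balance $8,415.86
Payment period 7: opening $8,415.86; interest $25.24 → $8,441.10; payment $2,813.70; balance $5,627.40
Payment period 8: opening $5,627.40; interest $16.88 → $5,644.28; payment $2,822.14; balance $2,822.14
Payment period 9: opening $2,822.14; interest $8.46 → $2,830.60; payment $2,830.60; balance $0.00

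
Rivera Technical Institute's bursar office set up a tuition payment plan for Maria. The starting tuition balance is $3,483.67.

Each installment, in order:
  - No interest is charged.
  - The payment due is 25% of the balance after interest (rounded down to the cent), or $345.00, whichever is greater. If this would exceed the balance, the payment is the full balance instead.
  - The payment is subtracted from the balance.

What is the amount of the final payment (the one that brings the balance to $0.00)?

Installment 1: $3,483.67 − $870.91 → $2,612.76
Installment 2: $2,612.76 − $653.19 → $1,959.57
Installment 3: $1,959.57 − $489.89 → $1,469.68
Installment 4: $1,469.68 − $367.42 → $1,102.26
Installment 5: $1,102.26 − $345.00 → $757.26
Installment 6: $757.26 − $345.00 → $412.26
Installment 7: $412.26 − $345.00 → $67.26
Installment 8: $67.26 − $67.26 → $0.00

$67.26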